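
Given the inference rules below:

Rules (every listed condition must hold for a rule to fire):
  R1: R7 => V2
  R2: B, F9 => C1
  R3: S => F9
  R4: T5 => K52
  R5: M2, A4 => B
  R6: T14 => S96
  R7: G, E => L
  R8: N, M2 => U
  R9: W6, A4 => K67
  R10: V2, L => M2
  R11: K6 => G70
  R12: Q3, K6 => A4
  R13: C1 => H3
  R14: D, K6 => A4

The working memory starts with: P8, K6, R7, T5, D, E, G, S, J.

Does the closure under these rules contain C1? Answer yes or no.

yes

Round 1: R1 [R7 => V2]; R3 [S => F9]; R4 [T5 => K52]; R7 [G, E => L]; R11 [K6 => G70]; R14 [D, K6 => A4]. New: V2, F9, K52, L, G70, A4.
Round 2: R10 [V2, L => M2]. New: M2.
Round 3: R5 [M2, A4 => B]. New: B.
Round 4: R2 [B, F9 => C1]. New: C1.
Round 5: R13 [C1 => H3]. New: H3.
C1 appears in round 4, so it is derivable.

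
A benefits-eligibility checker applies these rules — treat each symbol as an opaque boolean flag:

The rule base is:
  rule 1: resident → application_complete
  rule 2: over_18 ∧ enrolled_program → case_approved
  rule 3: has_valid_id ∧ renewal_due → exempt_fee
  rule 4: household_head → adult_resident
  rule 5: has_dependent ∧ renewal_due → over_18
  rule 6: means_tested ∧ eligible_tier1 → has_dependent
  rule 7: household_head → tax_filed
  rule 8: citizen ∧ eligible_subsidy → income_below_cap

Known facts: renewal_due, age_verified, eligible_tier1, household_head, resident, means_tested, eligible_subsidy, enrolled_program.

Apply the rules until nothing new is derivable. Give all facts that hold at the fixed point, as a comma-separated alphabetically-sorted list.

Round 1 fires rule 1, rule 4, rule 6, rule 7, giving application_complete, adult_resident, has_dependent, tax_filed.
Round 2 fires rule 5, giving over_18.
Round 3 fires rule 2, giving case_approved.

adult_resident, age_verified, application_complete, case_approved, eligible_subsidy, eligible_tier1, enrolled_program, has_dependent, household_head, means_tested, over_18, renewal_due, resident, tax_filed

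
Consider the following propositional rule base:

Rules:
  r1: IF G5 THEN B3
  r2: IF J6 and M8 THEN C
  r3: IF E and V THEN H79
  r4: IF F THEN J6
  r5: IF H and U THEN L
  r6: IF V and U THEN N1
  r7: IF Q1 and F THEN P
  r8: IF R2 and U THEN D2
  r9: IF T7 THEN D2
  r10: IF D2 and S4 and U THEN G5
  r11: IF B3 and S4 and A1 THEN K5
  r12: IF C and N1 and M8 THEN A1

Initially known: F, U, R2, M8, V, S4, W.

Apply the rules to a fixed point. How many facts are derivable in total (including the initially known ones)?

Round 1 — r4, r6, r8, derive J6, N1, D2.
Round 2 — r2, r10, derive C, G5.
Round 3 — r1, r12, derive B3, A1.
Round 4 — r11, derive K5.
Closure: {A1, B3, C, D2, F, G5, J6, K5, M8, N1, R2, S4, U, V, W} — 15 facts.

15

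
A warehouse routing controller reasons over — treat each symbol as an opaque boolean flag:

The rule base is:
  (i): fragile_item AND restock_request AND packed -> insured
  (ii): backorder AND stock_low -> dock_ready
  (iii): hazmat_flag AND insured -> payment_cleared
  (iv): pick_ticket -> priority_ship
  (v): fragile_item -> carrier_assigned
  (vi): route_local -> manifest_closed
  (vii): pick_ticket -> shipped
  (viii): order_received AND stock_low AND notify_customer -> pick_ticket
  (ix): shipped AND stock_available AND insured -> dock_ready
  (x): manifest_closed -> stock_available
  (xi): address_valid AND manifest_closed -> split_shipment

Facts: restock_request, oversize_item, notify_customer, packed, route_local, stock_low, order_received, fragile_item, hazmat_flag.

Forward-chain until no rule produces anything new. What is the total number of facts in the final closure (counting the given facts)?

Round 1 fires (i), (v), (vi), (viii), giving insured, carrier_assigned, manifest_closed, pick_ticket.
Round 2 fires (iii), (iv), (vii), (x), giving payment_cleared, priority_ship, shipped, stock_available.
Round 3 fires (ix), giving dock_ready.
Closure: {carrier_assigned, dock_ready, fragile_item, hazmat_flag, insured, manifest_closed, notify_customer, order_received, oversize_item, packed, payment_cleared, pick_ticket, priority_ship, restock_request, route_local, shipped, stock_available, stock_low} — 18 facts.

18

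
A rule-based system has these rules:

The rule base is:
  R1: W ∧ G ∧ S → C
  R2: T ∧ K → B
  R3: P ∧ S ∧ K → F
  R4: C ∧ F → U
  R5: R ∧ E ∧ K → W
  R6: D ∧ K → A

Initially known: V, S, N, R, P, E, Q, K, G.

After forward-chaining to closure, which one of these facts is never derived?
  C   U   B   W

Round 1: R3 [P ∧ S ∧ K → F]; R5 [R ∧ E ∧ K → W]. New: F, W.
Round 2: R1 [W ∧ G ∧ S → C]. New: C.
Round 3: R4 [C ∧ F → U]. New: U.
Derived: C (round 2), W (round 1), U (round 3). B never appears in any round.

B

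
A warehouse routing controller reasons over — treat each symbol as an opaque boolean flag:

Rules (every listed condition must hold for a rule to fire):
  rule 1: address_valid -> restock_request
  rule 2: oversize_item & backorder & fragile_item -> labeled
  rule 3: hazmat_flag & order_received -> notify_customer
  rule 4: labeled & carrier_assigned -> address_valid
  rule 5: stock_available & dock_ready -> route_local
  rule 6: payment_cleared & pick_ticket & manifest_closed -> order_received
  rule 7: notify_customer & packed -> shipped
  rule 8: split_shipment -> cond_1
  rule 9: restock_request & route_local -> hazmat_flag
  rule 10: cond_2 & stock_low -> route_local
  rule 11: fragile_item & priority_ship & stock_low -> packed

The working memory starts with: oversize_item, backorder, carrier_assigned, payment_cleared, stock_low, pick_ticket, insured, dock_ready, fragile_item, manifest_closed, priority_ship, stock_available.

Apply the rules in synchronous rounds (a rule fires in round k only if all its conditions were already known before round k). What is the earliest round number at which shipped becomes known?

6

Round 1: rule 2 [oversize_item & backorder & fragile_item -> labeled]; rule 5 [stock_available & dock_ready -> route_local]; rule 6 [payment_cleared & pick_ticket & manifest_closed -> order_received]; rule 11 [fragile_item & priority_ship & stock_low -> packed]. New: labeled, route_local, order_received, packed.
Round 2: rule 4 [labeled & carrier_assigned -> address_valid]. New: address_valid.
Round 3: rule 1 [address_valid -> restock_request]. New: restock_request.
Round 4: rule 9 [restock_request & route_local -> hazmat_flag]. New: hazmat_flag.
Round 5: rule 3 [hazmat_flag & order_received -> notify_customer]. New: notify_customer.
Round 6: rule 7 [notify_customer & packed -> shipped]. New: shipped.
shipped first appears in round 6.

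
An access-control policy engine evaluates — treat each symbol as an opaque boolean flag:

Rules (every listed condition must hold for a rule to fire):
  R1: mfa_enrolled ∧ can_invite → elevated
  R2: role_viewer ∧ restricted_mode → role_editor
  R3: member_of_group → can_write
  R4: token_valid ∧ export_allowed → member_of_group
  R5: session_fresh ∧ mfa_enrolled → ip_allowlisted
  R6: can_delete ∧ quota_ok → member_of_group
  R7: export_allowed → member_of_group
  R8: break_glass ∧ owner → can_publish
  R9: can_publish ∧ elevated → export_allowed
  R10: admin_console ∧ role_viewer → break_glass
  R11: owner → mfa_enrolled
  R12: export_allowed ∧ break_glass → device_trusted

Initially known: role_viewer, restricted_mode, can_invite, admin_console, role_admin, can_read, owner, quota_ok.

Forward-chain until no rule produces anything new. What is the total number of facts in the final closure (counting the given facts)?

17

[1] R2 [role_viewer ∧ restricted_mode → role_editor]; R10 [admin_console ∧ role_viewer → break_glass]; R11 [owner → mfa_enrolled]. ⇒ new: role_editor, break_glass, mfa_enrolled.
[2] R1 [mfa_enrolled ∧ can_invite → elevated]; R8 [break_glass ∧ owner → can_publish]. ⇒ new: elevated, can_publish.
[3] R9 [can_publish ∧ elevated → export_allowed]. ⇒ new: export_allowed.
[4] R7 [export_allowed → member_of_group]; R12 [export_allowed ∧ break_glass → device_trusted]. ⇒ new: member_of_group, device_trusted.
[5] R3 [member_of_group → can_write]. ⇒ new: can_write.
Closure: {admin_console, break_glass, can_invite, can_publish, can_read, can_write, device_trusted, elevated, export_allowed, member_of_group, mfa_enrolled, owner, quota_ok, restricted_mode, role_admin, role_editor, role_viewer} — 17 facts.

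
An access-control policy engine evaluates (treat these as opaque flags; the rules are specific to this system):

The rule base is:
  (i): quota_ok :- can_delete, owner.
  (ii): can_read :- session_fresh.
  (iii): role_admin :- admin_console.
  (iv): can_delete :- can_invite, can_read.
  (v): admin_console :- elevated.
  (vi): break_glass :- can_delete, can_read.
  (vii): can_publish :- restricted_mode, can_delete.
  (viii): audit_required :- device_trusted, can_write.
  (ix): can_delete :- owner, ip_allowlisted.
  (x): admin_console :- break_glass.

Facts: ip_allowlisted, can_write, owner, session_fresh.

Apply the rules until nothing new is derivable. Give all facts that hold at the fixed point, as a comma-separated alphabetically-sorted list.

Round 1 — (ii), (ix), derive can_read, can_delete.
Round 2 — (i), (vi), derive quota_ok, break_glass.
Round 3 — (x), derive admin_console.
Round 4 — (iii), derive role_admin.

admin_console, break_glass, can_delete, can_read, can_write, ip_allowlisted, owner, quota_ok, role_admin, session_fresh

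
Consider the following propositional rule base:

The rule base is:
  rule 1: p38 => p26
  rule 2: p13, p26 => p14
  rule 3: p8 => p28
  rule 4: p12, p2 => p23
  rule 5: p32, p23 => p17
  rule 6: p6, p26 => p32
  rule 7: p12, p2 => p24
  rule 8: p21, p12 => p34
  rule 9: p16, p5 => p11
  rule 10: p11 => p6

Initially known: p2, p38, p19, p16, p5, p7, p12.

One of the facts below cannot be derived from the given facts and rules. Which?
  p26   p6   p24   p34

p34

Round 1 fires rule 1, rule 4, rule 7, rule 9, giving p26, p23, p24, p11.
Round 2 fires rule 10, giving p6.
Round 3 fires rule 6, giving p32.
Round 4 fires rule 5, giving p17.
Derived: p26 (round 1), p6 (round 2), p24 (round 1). p34 never appears in any round.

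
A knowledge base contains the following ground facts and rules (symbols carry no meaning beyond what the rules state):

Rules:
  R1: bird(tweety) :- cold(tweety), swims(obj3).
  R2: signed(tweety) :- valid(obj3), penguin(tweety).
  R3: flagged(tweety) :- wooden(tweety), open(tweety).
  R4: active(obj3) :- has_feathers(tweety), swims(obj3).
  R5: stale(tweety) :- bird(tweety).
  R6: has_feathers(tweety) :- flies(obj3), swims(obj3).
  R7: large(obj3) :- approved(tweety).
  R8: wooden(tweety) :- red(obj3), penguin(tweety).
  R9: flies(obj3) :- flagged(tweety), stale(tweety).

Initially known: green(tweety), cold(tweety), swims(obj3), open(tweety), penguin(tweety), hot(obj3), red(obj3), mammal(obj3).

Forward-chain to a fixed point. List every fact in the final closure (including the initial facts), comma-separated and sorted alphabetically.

Round 1 — R1, R8, derive bird(tweety), wooden(tweety).
Round 2 — R3, R5, derive flagged(tweety), stale(tweety).
Round 3 — R9, derive flies(obj3).
Round 4 — R6, derive has_feathers(tweety).
Round 5 — R4, derive active(obj3).

active(obj3), bird(tweety), cold(tweety), flagged(tweety), flies(obj3), green(tweety), has_feathers(tweety), hot(obj3), mammal(obj3), open(tweety), penguin(tweety), red(obj3), stale(tweety), swims(obj3), wooden(tweety)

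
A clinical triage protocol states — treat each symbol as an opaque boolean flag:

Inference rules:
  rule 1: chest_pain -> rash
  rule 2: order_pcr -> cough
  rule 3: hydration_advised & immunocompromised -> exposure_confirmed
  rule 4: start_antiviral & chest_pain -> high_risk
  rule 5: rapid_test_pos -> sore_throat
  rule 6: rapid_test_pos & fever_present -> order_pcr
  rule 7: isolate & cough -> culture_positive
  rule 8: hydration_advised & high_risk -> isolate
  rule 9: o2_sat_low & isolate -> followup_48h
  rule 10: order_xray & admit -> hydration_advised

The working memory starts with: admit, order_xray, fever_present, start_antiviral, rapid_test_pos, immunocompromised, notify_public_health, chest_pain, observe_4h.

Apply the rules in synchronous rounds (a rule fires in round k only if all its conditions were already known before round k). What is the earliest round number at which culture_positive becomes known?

3

[1] rule 1 [chest_pain -> rash]; rule 4 [start_antiviral & chest_pain -> high_risk]; rule 5 [rapid_test_pos -> sore_throat]; rule 6 [rapid_test_pos & fever_present -> order_pcr]; rule 10 [order_xray & admit -> hydration_advised]. ⇒ new: rash, high_risk, sore_throat, order_pcr, hydration_advised.
[2] rule 2 [order_pcr -> cough]; rule 3 [hydration_advised & immunocompromised -> exposure_confirmed]; rule 8 [hydration_advised & high_risk -> isolate]. ⇒ new: cough, exposure_confirmed, isolate.
[3] rule 7 [isolate & cough -> culture_positive]. ⇒ new: culture_positive.
culture_positive first appears in round 3.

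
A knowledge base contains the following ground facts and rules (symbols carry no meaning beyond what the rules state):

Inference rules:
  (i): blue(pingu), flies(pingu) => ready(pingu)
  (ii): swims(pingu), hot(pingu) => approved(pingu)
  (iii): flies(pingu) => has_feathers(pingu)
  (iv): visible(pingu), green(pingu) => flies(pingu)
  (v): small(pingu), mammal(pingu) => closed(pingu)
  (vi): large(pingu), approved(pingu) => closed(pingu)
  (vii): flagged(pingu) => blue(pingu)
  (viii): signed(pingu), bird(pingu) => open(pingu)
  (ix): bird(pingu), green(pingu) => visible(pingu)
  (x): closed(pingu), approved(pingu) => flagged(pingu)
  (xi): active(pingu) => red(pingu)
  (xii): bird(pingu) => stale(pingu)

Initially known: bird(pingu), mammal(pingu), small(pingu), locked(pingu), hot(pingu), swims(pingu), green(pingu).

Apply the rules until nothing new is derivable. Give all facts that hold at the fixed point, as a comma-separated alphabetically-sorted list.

Round 1: (ii) [swims(pingu), hot(pingu) => approved(pingu)]; (v) [small(pingu), mammal(pingu) => closed(pingu)]; (ix) [bird(pingu), green(pingu) => visible(pingu)]; (xii) [bird(pingu) => stale(pingu)]. Adds approved(pingu), closed(pingu), visible(pingu), stale(pingu).
Round 2: (iv) [visible(pingu), green(pingu) => flies(pingu)]; (x) [closed(pingu), approved(pingu) => flagged(pingu)]. Adds flies(pingu), flagged(pingu).
Round 3: (iii) [flies(pingu) => has_feathers(pingu)]; (vii) [flagged(pingu) => blue(pingu)]. Adds has_feathers(pingu), blue(pingu).
Round 4: (i) [blue(pingu), flies(pingu) => ready(pingu)]. Adds ready(pingu).

approved(pingu), bird(pingu), blue(pingu), closed(pingu), flagged(pingu), flies(pingu), green(pingu), has_feathers(pingu), hot(pingu), locked(pingu), mammal(pingu), ready(pingu), small(pingu), stale(pingu), swims(pingu), visible(pingu)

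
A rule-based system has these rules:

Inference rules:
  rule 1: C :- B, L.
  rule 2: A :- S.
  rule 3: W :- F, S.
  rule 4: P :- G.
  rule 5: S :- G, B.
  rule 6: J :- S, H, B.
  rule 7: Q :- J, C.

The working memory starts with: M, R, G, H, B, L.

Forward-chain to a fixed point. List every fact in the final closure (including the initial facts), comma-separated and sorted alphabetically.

Round 1 — rule 1, rule 4, rule 5, derive C, P, S.
Round 2 — rule 2, rule 6, derive A, J.
Round 3 — rule 7, derive Q.

A, B, C, G, H, J, L, M, P, Q, R, S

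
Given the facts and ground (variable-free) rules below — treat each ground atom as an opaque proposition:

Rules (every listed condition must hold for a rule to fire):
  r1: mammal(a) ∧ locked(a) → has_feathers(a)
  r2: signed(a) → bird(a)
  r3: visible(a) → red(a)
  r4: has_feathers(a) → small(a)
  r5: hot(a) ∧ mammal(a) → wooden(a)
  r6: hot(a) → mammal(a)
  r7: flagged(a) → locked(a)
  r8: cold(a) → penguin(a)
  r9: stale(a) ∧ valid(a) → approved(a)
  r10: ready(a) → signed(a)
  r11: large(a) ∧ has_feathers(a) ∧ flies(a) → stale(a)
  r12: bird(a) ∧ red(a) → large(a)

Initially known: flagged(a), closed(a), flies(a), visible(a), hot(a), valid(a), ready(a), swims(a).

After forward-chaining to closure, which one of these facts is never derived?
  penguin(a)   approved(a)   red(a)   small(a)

Round 1: r3 [visible(a) → red(a)]; r6 [hot(a) → mammal(a)]; r7 [flagged(a) → locked(a)]; r10 [ready(a) → signed(a)]. Adds red(a), mammal(a), locked(a), signed(a).
Round 2: r1 [mammal(a) ∧ locked(a) → has_feathers(a)]; r2 [signed(a) → bird(a)]; r5 [hot(a) ∧ mammal(a) → wooden(a)]. Adds has_feathers(a), bird(a), wooden(a).
Round 3: r4 [has_feathers(a) → small(a)]; r12 [bird(a) ∧ red(a) → large(a)]. Adds small(a), large(a).
Round 4: r11 [large(a) ∧ has_feathers(a) ∧ flies(a) → stale(a)]. Adds stale(a).
Round 5: r9 [stale(a) ∧ valid(a) → approved(a)]. Adds approved(a).
Derived: small(a) (round 3), approved(a) (round 5), red(a) (round 1). penguin(a) never appears in any round.

penguin(a)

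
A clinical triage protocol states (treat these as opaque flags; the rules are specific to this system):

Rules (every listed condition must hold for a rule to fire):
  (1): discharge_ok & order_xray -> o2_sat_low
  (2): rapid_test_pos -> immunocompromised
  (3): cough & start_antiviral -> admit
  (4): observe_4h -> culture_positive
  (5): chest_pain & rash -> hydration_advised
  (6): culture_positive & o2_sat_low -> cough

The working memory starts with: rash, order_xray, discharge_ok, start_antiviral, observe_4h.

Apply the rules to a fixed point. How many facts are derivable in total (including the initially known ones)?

Round 1 — (1), (4), derive o2_sat_low, culture_positive.
Round 2 — (6), derive cough.
Round 3 — (3), derive admit.
Closure: {admit, cough, culture_positive, discharge_ok, o2_sat_low, observe_4h, order_xray, rash, start_antiviral} — 9 facts.

9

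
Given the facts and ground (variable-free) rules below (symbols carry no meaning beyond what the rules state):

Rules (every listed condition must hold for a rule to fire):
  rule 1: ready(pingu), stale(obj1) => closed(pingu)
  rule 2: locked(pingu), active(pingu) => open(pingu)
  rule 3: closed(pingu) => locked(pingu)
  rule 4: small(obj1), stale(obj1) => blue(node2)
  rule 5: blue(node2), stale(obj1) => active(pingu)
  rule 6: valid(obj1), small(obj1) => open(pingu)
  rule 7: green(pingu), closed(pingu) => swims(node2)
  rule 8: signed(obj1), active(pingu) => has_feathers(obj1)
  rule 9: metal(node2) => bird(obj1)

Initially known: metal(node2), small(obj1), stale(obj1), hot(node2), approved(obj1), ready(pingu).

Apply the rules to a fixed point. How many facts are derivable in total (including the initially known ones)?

Round 1: rule 1 [ready(pingu), stale(obj1) => closed(pingu)]; rule 4 [small(obj1), stale(obj1) => blue(node2)]; rule 9 [metal(node2) => bird(obj1)]. Adds closed(pingu), blue(node2), bird(obj1).
Round 2: rule 3 [closed(pingu) => locked(pingu)]; rule 5 [blue(node2), stale(obj1) => active(pingu)]. Adds locked(pingu), active(pingu).
Round 3: rule 2 [locked(pingu), active(pingu) => open(pingu)]. Adds open(pingu).
Closure: {active(pingu), approved(obj1), bird(obj1), blue(node2), closed(pingu), hot(node2), locked(pingu), metal(node2), open(pingu), ready(pingu), small(obj1), stale(obj1)} — 12 facts.

12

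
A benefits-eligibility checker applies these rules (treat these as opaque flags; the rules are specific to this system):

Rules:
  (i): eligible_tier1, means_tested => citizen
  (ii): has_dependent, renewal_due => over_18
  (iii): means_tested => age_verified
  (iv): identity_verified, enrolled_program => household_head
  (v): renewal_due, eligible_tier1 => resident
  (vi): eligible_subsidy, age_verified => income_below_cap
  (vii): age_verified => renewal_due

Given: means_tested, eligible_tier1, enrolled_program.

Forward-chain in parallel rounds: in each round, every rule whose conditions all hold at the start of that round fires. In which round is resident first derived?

3

Round 1 — (i), (iii), derive citizen, age_verified.
Round 2 — (vii), derive renewal_due.
Round 3 — (v), derive resident.
resident first appears in round 3.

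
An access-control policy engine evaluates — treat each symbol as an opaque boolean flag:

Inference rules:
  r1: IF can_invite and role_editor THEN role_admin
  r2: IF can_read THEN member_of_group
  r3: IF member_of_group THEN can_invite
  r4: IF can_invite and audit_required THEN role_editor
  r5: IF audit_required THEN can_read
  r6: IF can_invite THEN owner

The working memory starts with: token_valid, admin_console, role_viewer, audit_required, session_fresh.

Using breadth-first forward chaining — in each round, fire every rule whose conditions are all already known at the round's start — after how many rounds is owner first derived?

4

[1] r5 [IF audit_required THEN can_read]. ⇒ new: can_read.
[2] r2 [IF can_read THEN member_of_group]. ⇒ new: member_of_group.
[3] r3 [IF member_of_group THEN can_invite]. ⇒ new: can_invite.
[4] r4 [IF can_invite and audit_required THEN role_editor]; r6 [IF can_invite THEN owner]. ⇒ new: role_editor, owner.
owner first appears in round 4.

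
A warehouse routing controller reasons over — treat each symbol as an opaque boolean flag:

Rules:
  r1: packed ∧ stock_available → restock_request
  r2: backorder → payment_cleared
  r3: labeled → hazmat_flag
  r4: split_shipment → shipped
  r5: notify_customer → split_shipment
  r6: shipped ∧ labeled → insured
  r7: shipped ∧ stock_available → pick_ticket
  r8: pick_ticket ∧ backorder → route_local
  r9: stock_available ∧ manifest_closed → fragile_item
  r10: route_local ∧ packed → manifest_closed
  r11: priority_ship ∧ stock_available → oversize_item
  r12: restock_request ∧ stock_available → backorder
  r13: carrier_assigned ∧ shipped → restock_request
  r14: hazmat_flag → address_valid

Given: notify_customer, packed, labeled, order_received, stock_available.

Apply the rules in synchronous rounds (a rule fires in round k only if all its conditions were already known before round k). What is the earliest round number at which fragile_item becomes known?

Round 1: r1 [packed ∧ stock_available → restock_request]; r3 [labeled → hazmat_flag]; r5 [notify_customer → split_shipment]. New: restock_request, hazmat_flag, split_shipment.
Round 2: r4 [split_shipment → shipped]; r12 [restock_request ∧ stock_available → backorder]; r14 [hazmat_flag → address_valid]. New: shipped, backorder, address_valid.
Round 3: r2 [backorder → payment_cleared]; r6 [shipped ∧ labeled → insured]; r7 [shipped ∧ stock_available → pick_ticket]. New: payment_cleared, insured, pick_ticket.
Round 4: r8 [pick_ticket ∧ backorder → route_local]. New: route_local.
Round 5: r10 [route_local ∧ packed → manifest_closed]. New: manifest_closed.
Round 6: r9 [stock_available ∧ manifest_closed → fragile_item]. New: fragile_item.
fragile_item first appears in round 6.

6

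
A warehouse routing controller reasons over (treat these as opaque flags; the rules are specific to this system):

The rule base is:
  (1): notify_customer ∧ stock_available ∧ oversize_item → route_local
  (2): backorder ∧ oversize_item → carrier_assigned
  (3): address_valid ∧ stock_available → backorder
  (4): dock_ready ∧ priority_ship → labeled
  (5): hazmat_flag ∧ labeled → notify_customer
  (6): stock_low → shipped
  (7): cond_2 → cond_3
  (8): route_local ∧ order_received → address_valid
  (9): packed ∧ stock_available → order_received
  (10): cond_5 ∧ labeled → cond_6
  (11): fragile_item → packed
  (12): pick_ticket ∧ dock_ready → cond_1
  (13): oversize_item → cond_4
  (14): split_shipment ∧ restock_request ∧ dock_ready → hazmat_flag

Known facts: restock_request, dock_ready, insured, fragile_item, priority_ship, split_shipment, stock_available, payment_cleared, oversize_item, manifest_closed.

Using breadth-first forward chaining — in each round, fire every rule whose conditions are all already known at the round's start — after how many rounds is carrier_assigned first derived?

Round 1: (4) [dock_ready ∧ priority_ship → labeled]; (11) [fragile_item → packed]; (13) [oversize_item → cond_4]; (14) [split_shipment ∧ restock_request ∧ dock_ready → hazmat_flag]. New: labeled, packed, cond_4, hazmat_flag.
Round 2: (5) [hazmat_flag ∧ labeled → notify_customer]; (9) [packed ∧ stock_available → order_received]. New: notify_customer, order_received.
Round 3: (1) [notify_customer ∧ stock_available ∧ oversize_item → route_local]. New: route_local.
Round 4: (8) [route_local ∧ order_received → address_valid]. New: address_valid.
Round 5: (3) [address_valid ∧ stock_available → backorder]. New: backorder.
Round 6: (2) [backorder ∧ oversize_item → carrier_assigned]. New: carrier_assigned.
carrier_assigned first appears in round 6.

6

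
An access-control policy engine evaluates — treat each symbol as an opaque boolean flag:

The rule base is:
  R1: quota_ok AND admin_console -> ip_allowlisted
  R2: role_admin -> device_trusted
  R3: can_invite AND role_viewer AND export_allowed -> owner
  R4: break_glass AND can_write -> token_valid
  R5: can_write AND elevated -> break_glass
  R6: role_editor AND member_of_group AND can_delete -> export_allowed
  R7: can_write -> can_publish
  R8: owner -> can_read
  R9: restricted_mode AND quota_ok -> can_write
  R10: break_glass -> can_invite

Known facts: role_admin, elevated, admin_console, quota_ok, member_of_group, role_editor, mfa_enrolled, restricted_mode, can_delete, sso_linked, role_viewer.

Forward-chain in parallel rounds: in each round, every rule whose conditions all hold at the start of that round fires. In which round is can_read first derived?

Round 1 — R1, R2, R6, R9, derive ip_allowlisted, device_trusted, export_allowed, can_write.
Round 2 — R5, R7, derive break_glass, can_publish.
Round 3 — R4, R10, derive token_valid, can_invite.
Round 4 — R3, derive owner.
Round 5 — R8, derive can_read.
can_read first appears in round 5.

5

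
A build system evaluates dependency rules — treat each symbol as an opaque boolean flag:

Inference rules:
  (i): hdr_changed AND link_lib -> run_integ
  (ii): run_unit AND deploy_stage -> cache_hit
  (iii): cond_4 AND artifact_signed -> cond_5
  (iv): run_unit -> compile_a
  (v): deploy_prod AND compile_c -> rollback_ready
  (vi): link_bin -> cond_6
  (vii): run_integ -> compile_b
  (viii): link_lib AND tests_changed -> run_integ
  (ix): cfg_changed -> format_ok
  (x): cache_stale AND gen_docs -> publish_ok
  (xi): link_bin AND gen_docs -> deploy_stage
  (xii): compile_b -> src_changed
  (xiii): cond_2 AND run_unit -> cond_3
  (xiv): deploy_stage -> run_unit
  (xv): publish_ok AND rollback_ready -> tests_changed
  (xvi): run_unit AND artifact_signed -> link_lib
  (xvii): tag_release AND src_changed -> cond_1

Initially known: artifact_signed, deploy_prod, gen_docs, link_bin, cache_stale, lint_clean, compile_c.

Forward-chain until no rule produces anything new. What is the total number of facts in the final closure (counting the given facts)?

19

Round 1 fires (v), (vi), (x), (xi), giving rollback_ready, cond_6, publish_ok, deploy_stage.
Round 2 fires (xiv), (xv), giving run_unit, tests_changed.
Round 3 fires (ii), (iv), (xvi), giving cache_hit, compile_a, link_lib.
Round 4 fires (viii), giving run_integ.
Round 5 fires (vii), giving compile_b.
Round 6 fires (xii), giving src_changed.
Closure: {artifact_signed, cache_hit, cache_stale, compile_a, compile_b, compile_c, cond_6, deploy_prod, deploy_stage, gen_docs, link_bin, link_lib, lint_clean, publish_ok, rollback_ready, run_integ, run_unit, src_changed, tests_changed} — 19 facts.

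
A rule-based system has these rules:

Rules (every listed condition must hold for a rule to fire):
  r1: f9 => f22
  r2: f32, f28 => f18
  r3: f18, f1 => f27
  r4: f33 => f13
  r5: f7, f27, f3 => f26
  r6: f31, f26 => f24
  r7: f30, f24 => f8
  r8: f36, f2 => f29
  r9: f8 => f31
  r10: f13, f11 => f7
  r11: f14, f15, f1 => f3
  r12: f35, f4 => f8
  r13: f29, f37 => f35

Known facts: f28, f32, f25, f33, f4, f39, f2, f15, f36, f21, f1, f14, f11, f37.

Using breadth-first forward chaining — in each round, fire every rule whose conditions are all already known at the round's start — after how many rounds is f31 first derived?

[1] r2 [f32, f28 => f18]; r4 [f33 => f13]; r8 [f36, f2 => f29]; r11 [f14, f15, f1 => f3]. ⇒ new: f18, f13, f29, f3.
[2] r3 [f18, f1 => f27]; r10 [f13, f11 => f7]; r13 [f29, f37 => f35]. ⇒ new: f27, f7, f35.
[3] r5 [f7, f27, f3 => f26]; r12 [f35, f4 => f8]. ⇒ new: f26, f8.
[4] r9 [f8 => f31]. ⇒ new: f31.
f31 first appears in round 4.

4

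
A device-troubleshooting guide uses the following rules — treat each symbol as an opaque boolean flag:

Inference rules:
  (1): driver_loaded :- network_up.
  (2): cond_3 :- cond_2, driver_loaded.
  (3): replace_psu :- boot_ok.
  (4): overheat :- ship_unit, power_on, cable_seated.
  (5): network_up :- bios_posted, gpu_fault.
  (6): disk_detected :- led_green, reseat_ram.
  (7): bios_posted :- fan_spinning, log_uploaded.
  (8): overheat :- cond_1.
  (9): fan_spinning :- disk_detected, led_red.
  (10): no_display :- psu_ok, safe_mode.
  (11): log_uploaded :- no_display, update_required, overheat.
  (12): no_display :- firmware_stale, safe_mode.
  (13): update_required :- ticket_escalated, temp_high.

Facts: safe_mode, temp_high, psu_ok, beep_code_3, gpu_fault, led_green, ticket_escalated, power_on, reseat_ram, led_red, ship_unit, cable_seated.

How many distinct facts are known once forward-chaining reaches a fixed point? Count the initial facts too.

Round 1 fires (4), (6), (10), (13), giving overheat, disk_detected, no_display, update_required.
Round 2 fires (9), (11), giving fan_spinning, log_uploaded.
Round 3 fires (7), giving bios_posted.
Round 4 fires (5), giving network_up.
Round 5 fires (1), giving driver_loaded.
Closure: {beep_code_3, bios_posted, cable_seated, disk_detected, driver_loaded, fan_spinning, gpu_fault, led_green, led_red, log_uploaded, network_up, no_display, overheat, power_on, psu_ok, reseat_ram, safe_mode, ship_unit, temp_high, ticket_escalated, update_required} — 21 facts.

21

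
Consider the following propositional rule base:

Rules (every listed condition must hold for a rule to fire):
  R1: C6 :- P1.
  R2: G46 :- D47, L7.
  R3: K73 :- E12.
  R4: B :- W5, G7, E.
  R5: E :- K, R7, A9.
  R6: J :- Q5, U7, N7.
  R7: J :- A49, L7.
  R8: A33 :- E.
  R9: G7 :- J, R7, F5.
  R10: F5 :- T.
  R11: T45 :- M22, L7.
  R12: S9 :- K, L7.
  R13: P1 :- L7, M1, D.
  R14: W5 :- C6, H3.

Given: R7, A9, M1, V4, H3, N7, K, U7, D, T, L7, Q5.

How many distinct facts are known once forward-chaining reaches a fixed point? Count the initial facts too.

22

Round 1 fires R5, R6, R10, R12, R13, giving E, J, F5, S9, P1.
Round 2 fires R1, R8, R9, giving C6, A33, G7.
Round 3 fires R14, giving W5.
Round 4 fires R4, giving B.
Closure: {A33, A9, B, C6, D, E, F5, G7, H3, J, K, L7, M1, N7, P1, Q5, R7, S9, T, U7, V4, W5} — 22 facts.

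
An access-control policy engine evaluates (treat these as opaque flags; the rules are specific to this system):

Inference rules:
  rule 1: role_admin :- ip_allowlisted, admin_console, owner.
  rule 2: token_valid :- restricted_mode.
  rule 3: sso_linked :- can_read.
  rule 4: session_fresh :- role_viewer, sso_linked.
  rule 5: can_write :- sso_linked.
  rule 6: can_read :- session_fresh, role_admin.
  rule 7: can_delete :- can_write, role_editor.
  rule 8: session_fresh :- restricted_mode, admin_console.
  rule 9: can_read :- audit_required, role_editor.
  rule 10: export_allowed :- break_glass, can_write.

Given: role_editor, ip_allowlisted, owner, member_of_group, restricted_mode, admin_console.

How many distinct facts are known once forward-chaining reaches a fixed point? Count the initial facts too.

Round 1: rule 1 [role_admin :- ip_allowlisted, admin_console, owner.]; rule 2 [token_valid :- restricted_mode.]; rule 8 [session_fresh :- restricted_mode, admin_console.]. New: role_admin, token_valid, session_fresh.
Round 2: rule 6 [can_read :- session_fresh, role_admin.]. New: can_read.
Round 3: rule 3 [sso_linked :- can_read.]. New: sso_linked.
Round 4: rule 5 [can_write :- sso_linked.]. New: can_write.
Round 5: rule 7 [can_delete :- can_write, role_editor.]. New: can_delete.
Closure: {admin_console, can_delete, can_read, can_write, ip_allowlisted, member_of_group, owner, restricted_mode, role_admin, role_editor, session_fresh, sso_linked, token_valid} — 13 facts.

13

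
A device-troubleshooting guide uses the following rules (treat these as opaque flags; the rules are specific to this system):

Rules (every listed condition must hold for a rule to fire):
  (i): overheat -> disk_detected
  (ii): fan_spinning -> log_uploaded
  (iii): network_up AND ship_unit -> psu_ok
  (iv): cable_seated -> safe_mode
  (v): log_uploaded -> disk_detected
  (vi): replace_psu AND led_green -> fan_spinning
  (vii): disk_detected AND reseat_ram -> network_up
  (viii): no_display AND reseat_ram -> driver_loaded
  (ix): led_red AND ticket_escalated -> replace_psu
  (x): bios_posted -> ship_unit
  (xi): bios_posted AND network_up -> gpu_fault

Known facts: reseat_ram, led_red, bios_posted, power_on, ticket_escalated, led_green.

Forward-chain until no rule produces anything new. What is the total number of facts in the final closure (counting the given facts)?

14

Round 1: (ix) [led_red AND ticket_escalated -> replace_psu]; (x) [bios_posted -> ship_unit]. New: replace_psu, ship_unit.
Round 2: (vi) [replace_psu AND led_green -> fan_spinning]. New: fan_spinning.
Round 3: (ii) [fan_spinning -> log_uploaded]. New: log_uploaded.
Round 4: (v) [log_uploaded -> disk_detected]. New: disk_detected.
Round 5: (vii) [disk_detected AND reseat_ram -> network_up]. New: network_up.
Round 6: (iii) [network_up AND ship_unit -> psu_ok]; (xi) [bios_posted AND network_up -> gpu_fault]. New: psu_ok, gpu_fault.
Closure: {bios_posted, disk_detected, fan_spinning, gpu_fault, led_green, led_red, log_uploaded, network_up, power_on, psu_ok, replace_psu, reseat_ram, ship_unit, ticket_escalated} — 14 facts.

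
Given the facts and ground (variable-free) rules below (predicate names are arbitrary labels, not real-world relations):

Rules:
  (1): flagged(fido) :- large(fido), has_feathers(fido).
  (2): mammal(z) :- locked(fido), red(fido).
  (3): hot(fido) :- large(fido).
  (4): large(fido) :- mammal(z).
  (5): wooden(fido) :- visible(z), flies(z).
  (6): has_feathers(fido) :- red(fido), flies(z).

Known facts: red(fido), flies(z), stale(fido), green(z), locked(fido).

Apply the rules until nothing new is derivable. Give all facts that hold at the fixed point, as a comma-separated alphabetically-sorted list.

flagged(fido), flies(z), green(z), has_feathers(fido), hot(fido), large(fido), locked(fido), mammal(z), red(fido), stale(fido)

Round 1: (2) [mammal(z) :- locked(fido), red(fido).]; (6) [has_feathers(fido) :- red(fido), flies(z).]. New: mammal(z), has_feathers(fido).
Round 2: (4) [large(fido) :- mammal(z).]. New: large(fido).
Round 3: (1) [flagged(fido) :- large(fido), has_feathers(fido).]; (3) [hot(fido) :- large(fido).]. New: flagged(fido), hot(fido).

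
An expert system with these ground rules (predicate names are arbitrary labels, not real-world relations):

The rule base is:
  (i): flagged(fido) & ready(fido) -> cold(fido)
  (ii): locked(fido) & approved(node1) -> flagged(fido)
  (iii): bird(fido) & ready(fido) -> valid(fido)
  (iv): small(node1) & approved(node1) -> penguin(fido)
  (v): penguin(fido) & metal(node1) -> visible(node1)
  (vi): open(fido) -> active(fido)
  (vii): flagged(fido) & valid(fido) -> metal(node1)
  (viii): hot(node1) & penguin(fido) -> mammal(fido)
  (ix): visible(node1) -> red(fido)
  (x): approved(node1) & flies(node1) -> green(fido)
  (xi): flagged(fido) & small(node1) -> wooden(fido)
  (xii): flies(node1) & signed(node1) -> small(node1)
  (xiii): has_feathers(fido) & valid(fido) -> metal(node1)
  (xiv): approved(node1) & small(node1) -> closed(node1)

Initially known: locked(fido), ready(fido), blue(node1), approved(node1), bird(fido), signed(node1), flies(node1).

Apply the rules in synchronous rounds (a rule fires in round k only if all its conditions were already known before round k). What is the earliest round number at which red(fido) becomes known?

[1] (ii) [locked(fido) & approved(node1) -> flagged(fido)]; (iii) [bird(fido) & ready(fido) -> valid(fido)]; (x) [approved(node1) & flies(node1) -> green(fido)]; (xii) [flies(node1) & signed(node1) -> small(node1)]. ⇒ new: flagged(fido), valid(fido), green(fido), small(node1).
[2] (i) [flagged(fido) & ready(fido) -> cold(fido)]; (iv) [small(node1) & approved(node1) -> penguin(fido)]; (vii) [flagged(fido) & valid(fido) -> metal(node1)]; (xi) [flagged(fido) & small(node1) -> wooden(fido)]; (xiv) [approved(node1) & small(node1) -> closed(node1)]. ⇒ new: cold(fido), penguin(fido), metal(node1), wooden(fido), closed(node1).
[3] (v) [penguin(fido) & metal(node1) -> visible(node1)]. ⇒ new: visible(node1).
[4] (ix) [visible(node1) -> red(fido)]. ⇒ new: red(fido).
red(fido) first appears in round 4.

4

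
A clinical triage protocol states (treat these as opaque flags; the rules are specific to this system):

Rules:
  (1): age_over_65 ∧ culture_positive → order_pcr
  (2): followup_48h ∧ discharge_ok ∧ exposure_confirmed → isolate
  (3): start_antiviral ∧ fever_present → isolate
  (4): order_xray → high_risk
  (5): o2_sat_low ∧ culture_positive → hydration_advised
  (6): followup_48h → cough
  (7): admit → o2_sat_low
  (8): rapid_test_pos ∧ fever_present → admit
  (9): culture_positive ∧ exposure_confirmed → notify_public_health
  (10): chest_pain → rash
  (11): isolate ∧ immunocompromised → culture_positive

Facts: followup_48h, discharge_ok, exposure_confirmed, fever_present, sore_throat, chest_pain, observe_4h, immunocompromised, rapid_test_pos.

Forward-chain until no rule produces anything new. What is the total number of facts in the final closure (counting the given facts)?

Round 1 fires (2), (6), (8), (10), giving isolate, cough, admit, rash.
Round 2 fires (7), (11), giving o2_sat_low, culture_positive.
Round 3 fires (5), (9), giving hydration_advised, notify_public_health.
Closure: {admit, chest_pain, cough, culture_positive, discharge_ok, exposure_confirmed, fever_present, followup_48h, hydration_advised, immunocompromised, isolate, notify_public_health, o2_sat_low, observe_4h, rapid_test_pos, rash, sore_throat} — 17 facts.

17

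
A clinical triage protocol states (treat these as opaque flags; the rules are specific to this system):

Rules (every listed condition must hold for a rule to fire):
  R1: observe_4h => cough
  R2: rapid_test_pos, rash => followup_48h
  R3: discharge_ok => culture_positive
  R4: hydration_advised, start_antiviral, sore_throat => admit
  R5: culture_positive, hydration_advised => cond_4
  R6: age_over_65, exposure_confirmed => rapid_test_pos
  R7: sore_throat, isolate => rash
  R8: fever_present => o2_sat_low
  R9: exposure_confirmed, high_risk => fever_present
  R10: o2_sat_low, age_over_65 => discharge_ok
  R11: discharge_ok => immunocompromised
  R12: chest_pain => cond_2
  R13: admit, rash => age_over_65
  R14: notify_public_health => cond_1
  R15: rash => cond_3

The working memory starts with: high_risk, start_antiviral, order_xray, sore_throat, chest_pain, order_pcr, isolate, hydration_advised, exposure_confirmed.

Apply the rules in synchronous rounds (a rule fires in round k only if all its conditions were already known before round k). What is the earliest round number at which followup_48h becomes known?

4

Round 1: R4 [hydration_advised, start_antiviral, sore_throat => admit]; R7 [sore_throat, isolate => rash]; R9 [exposure_confirmed, high_risk => fever_present]; R12 [chest_pain => cond_2]. Adds admit, rash, fever_present, cond_2.
Round 2: R8 [fever_present => o2_sat_low]; R13 [admit, rash => age_over_65]; R15 [rash => cond_3]. Adds o2_sat_low, age_over_65, cond_3.
Round 3: R6 [age_over_65, exposure_confirmed => rapid_test_pos]; R10 [o2_sat_low, age_over_65 => discharge_ok]. Adds rapid_test_pos, discharge_ok.
Round 4: R2 [rapid_test_pos, rash => followup_48h]; R3 [discharge_ok => culture_positive]; R11 [discharge_ok => immunocompromised]. Adds followup_48h, culture_positive, immunocompromised.
followup_48h first appears in round 4.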